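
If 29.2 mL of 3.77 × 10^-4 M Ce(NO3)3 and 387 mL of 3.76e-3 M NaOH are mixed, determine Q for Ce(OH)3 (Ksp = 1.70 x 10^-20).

Total volume = 29.2 + 387 = 416.2 mL.
[Ce^3+] = 3.77 x 10^-4 × (29.2/416.2) = 2.645 × 10^-5 M
[OH^-] = 3.76 × 10^-3 × (387/416.2) = 3.496 × 10^-3 M
Ce(OH)3(s) ⇌ Ce^3+(aq) + 3 OH^-(aq), so Q = [Ce^3+][OH^-]^3
Q = (2.645 × 10^-5)(3.496 × 10^-3)^3 = 1.13 × 10^-12
Q > Ksp, so Ce(OH)3 will precipitate.

Q ≈ 1.13e-12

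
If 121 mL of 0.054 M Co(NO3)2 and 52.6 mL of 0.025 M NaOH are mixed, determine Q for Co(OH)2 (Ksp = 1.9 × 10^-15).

Q ≈ 2.2 × 10^-6

Total volume = 121 + 52.6 = 173.6 mL.
[Co^2+] = 5.4 x 10^-2 × (121/173.6) = 3.76 × 10^-2 M
[OH^-] = 2.5 × 10^-2 × (52.6/173.6) = 7.57 × 10^-3 M
Co(OH)2(s) ⇌ Co^2+ + 2 OH^-, so Q = [Co^2+][OH^-]^2
Q = (3.76 x 10^-2)(7.57 x 10^-3)^2 = 2.2 × 10^-6
Q > Ksp, so Co(OH)2 will precipitate.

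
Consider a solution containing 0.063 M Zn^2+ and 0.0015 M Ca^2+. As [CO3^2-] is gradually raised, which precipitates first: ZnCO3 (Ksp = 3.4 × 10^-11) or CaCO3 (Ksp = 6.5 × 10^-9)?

Precipitation of each salt starts when its ion product equals its Ksp.
For ZnCO3: 3.4 × 10^-11 = 0.063 × [CO3^2-]  ⇒  [CO3^2-] = 5.4 × 10^-10 M.
For CaCO3: 6.5 × 10^-9 = 0.0015 × [CO3^2-]  ⇒  [CO3^2-] = 4.3 × 10^-6 M.
The salt with the lower threshold [CO3^2-] precipitates first: ZnCO3.

ZnCO3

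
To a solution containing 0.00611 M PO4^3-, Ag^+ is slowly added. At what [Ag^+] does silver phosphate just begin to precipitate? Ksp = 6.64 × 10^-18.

1.03 x 10^-5 M

Ag3PO4(s) <=> 3 Ag^+ + PO4^3-
Ksp = [Ag^+]^3[PO4^3-]
Precipitation begins when Q = Ksp. With [PO4^3-] = 0.00611 M:
6.64 × 10^-18 = (0.00611) × [Ag^+]^3
[Ag^+] = (6.64 × 10^-18 / 6.11 × 10^-3)^(1/3) = 1.03 x 10^-5 M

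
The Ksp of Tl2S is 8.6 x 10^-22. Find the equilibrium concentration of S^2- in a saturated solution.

6.0 x 10^-8 M

Tl2S(s) ⇌ 2 Tl^+(aq) + S^2-(aq)
Ksp = [Tl^+]^2[S^2-]
For each mole of Tl2S that dissolves: [Tl^+] = 2s, [S^2-] = s.
Ksp = (2s)^2s = 4s^3
Solving, s = (8.6 x 10^-22/4)^(1/3) = 5.99 × 10^-8 M
[S^2-] = s = 6.0 × 10^-8 M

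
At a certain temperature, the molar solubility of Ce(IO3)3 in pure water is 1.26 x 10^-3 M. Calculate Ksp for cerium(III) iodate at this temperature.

Ce(IO3)3(s) ⇌ Ce^3+(aq) + 3 IO3^-(aq)
If s mol/L of Ce(IO3)3 dissolves, [Ce^3+] = s and [IO3^-] = 3s.
Ksp = [Ce^3+][IO3^-]^3
So Ksp = s × (3s)^3 = 27s^4
With s = 1.26 × 10^-3: Ksp = 6.81 × 10^-11

Ksp ≈ 6.81e-11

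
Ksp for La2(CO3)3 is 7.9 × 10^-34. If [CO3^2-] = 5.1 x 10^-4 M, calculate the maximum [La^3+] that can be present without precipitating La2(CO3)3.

La2(CO3)3(s) <=> 2 La^3+ + 3 CO3^2-
Ksp = [La^3+]^2[CO3^2-]^3
Precipitation begins when Q = Ksp. With [CO3^2-] = 5.1 x 10^-4 M:
7.9 × 10^-34 = (5.1 x 10^-4)^3 × [La^3+]^2
[La^3+] = (7.9 × 10^-34 / 1.33 × 10^-10)^(1/2) = 2.4 × 10^-12 M

2.4 x 10^-12 M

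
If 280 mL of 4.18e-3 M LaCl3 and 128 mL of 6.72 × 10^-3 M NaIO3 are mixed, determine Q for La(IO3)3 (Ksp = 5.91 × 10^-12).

Total volume = 280 + 128 = 408 mL.
[La^3+] = 4.18 x 10^-3 × (280/408) = 2.869 × 10^-3 M
[IO3^-] = 6.72 x 10^-3 × (128/408) = 2.108 x 10^-3 M
La(IO3)3(s) ⇌ La^3+ + 3 IO3^-, so Q = [La^3+][IO3^-]^3
Q = (2.869 x 10^-3)(2.108 × 10^-3)^3 = 2.69 x 10^-11
Q > Ksp, so La(IO3)3 will precipitate.

2.69e-11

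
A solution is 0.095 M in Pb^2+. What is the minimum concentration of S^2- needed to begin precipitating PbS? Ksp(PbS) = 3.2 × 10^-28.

PbS(s) <=> Pb^2+(aq) + S^2-(aq)
Ksp = [Pb^2+][S^2-]
Precipitation begins when Q = Ksp. With [Pb^2+] = 0.095 M:
3.2 × 10^-28 = (0.095) × [S^2-]
[S^2-] = (3.2 × 10^-28 / 9.5 × 10^-2) = 3.4 × 10^-27 M

[S^2-] = 3.4 x 10^-27 M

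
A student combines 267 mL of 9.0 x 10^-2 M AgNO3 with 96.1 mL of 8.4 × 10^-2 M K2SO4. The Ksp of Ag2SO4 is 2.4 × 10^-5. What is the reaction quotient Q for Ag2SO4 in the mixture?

9.7 × 10^-5

Total volume = 267 + 96.1 = 363.1 mL.
[Ag^+] = 9.0 × 10^-2 × (267/363.1) = 6.62 × 10^-2 M
[SO4^2-] = 8.4 × 10^-2 × (96.1/363.1) = 2.22 x 10^-2 M
Ag2SO4(s) ⇌ 2 Ag^+ + SO4^2-, so Q = [Ag^+]^2[SO4^2-]
Q = (6.62 × 10^-2)^2(2.22 x 10^-2) = 9.7 × 10^-5
Q > Ksp, so Ag2SO4 will precipitate.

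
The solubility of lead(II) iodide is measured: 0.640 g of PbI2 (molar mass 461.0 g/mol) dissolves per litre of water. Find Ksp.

Molar solubility s = (6.40 × 10^-1 g/L) / (461.0 g/mol) = 1.388 × 10^-3 M.
PbI2(s) <=> Pb^2+(aq) + 2 I^-(aq)
Let s = molar solubility. Then [Pb^2+] = s and [I^-] = 2s.
Ksp = [Pb^2+][I^-]^2
Ksp = s(2s)^2 = 4s^3
Ksp = 4 × (1.388 × 10^-3)^3 = 1.07 × 10^-8

Ksp ≈ 1.07e-8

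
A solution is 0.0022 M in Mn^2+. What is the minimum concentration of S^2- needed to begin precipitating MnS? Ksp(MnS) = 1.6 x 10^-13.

MnS(s) ⇌ Mn^2+ + S^2-
Ksp = [Mn^2+][S^2-]
Precipitation begins when Q = Ksp. With [Mn^2+] = 0.0022 M:
1.6 x 10^-13 = (0.0022) × [S^2-]
[S^2-] = (1.6 x 10^-13 / 2.2 × 10^-3) = 7.3 x 10^-11 M

7.3 × 10^-11 M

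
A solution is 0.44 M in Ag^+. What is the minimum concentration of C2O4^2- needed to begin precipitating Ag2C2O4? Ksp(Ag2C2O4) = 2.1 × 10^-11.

Ag2C2O4(s) ⇌ 2 Ag^+(aq) + C2O4^2-(aq)
Ksp = [Ag^+]^2[C2O4^2-]
Precipitation begins when Q = Ksp. With [Ag^+] = 0.44 M:
2.1 × 10^-11 = (0.44)^2 × [C2O4^2-]
[C2O4^2-] = (2.1 × 10^-11 / 1.94 × 10^-1) = 1.1 × 10^-10 M

[C2O4^2-] = 1.1e-10 M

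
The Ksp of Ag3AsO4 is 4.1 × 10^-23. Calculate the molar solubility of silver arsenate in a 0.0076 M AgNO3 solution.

Ag3AsO4(s) ⇌ 3 Ag^+ + AsO4^3-
Ksp = [Ag^+]^3[AsO4^3-]
If s mol/L dissolves here, [Ag^+] = 0.0076 + 3s ≈ 0.0076, [AsO4^3-] = s (Ksp is small, so little additional dissolves).
Ksp ≈ (0.0076)^3 × s
s = 9.3 × 10^-17 M
Check: 3s = 2.8 x 10^-16 ≪ 0.0076, so the approximation is valid.

s ≈ 9.3e-17 M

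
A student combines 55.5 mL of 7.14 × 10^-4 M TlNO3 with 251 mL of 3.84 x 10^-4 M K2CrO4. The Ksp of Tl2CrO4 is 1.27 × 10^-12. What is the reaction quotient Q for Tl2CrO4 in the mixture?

Total volume = 55.5 + 251 = 306.5 mL.
[Tl^+] = 7.14 × 10^-4 × (55.5/306.5) = 1.293 × 10^-4 M
[CrO4^2-] = 3.84 × 10^-4 × (251/306.5) = 3.145 × 10^-4 M
Tl2CrO4(s) <=> 2 Tl^+ + CrO4^2-, so Q = [Tl^+]^2[CrO4^2-]
Q = (1.293 x 10^-4)^2(3.145 x 10^-4) = 5.26 × 10^-12
Q > Ksp, so Tl2CrO4 will precipitate.

Q ≈ 5.26 × 10^-12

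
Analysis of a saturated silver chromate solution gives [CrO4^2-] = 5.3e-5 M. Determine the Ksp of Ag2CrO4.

Ag2CrO4(s) ⇌ 2 Ag^+(aq) + CrO4^2-(aq)
Stoichiometry gives [Ag^+] = (2/1)[CrO4^2-] = 1.06 × 10^-4 M.
Ksp = [Ag^+]^2[CrO4^2-]
Ksp = (1.06 × 10^-4)^2 × 5.3 x 10^-5 = 6.0 × 10^-13

Ksp ≈ 6.0 x 10^-13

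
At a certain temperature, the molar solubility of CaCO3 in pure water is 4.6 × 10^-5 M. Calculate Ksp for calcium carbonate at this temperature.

Ksp ≈ 2.1 x 10^-9

CaCO3(s) <=> Ca^2+(aq) + CO3^2-(aq)
If s mol/L of CaCO3 dissolves, [Ca^2+] = s and [CO3^2-] = s.
Ksp = [Ca^2+][CO3^2-]
Ksp = s × s = s^2
Ksp = (4.6 x 10^-5)^2 = 2.1 × 10^-9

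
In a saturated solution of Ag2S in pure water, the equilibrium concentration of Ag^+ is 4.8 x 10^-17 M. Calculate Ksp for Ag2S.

Ag2S(s) ⇌ 2 Ag^+(aq) + S^2-(aq)
Stoichiometry gives [S^2-] = (1/2)[Ag^+] = 2.40 x 10^-17 M.
Ksp = [Ag^+]^2[S^2-]
Ksp = (4.8 × 10^-17)^2 × 2.40 × 10^-17 = 5.5 x 10^-50

5.5 × 10^-50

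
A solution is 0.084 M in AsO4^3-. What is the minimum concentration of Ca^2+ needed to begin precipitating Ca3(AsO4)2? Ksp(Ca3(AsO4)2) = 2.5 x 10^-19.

[Ca^2+] ≈ 3.3 × 10^-6 M

Ca3(AsO4)2(s) ⇌ 3 Ca^2+ + 2 AsO4^3-
Ksp = [Ca^2+]^3[AsO4^3-]^2
Precipitation begins when Q = Ksp. With [AsO4^3-] = 0.084 M:
2.5 x 10^-19 = (0.084)^2 × [Ca^2+]^3
[Ca^2+] = (2.5 x 10^-19 / 7.06 × 10^-3)^(1/3) = 3.3 x 10^-6 M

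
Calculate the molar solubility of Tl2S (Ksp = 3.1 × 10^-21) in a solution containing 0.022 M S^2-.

s ≈ 1.9e-10 M

Tl2S(s) <=> 2 Tl^+ + S^2-
Ksp = [Tl^+]^2[S^2-]
Let s be the molar solubility in this solution. [Tl^+] = 2s, [S^2-] = 0.022 + s ≈ 0.022 (common-ion effect: S^2- is already 0.022 M).
Ksp ≈ (2s)^2 × 0.022
s = 1.9 × 10^-10 M
Check: s = 1.9 × 10^-10 ≪ 0.022, so the approximation is valid.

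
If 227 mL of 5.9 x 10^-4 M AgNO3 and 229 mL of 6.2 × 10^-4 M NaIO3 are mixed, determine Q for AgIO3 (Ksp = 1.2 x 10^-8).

Q ≈ 9.1e-8

Total volume = 227 + 229 = 456 mL.
[Ag^+] = 5.9 x 10^-4 × (227/456) = 2.94 × 10^-4 M
[IO3^-] = 6.2 × 10^-4 × (229/456) = 3.11 x 10^-4 M
AgIO3(s) ⇌ Ag^+ + IO3^-, so Q = [Ag^+][IO3^-]
Q = (2.94 × 10^-4)(3.11 × 10^-4) = 9.1 × 10^-8
Q > Ksp, so AgIO3 will precipitate.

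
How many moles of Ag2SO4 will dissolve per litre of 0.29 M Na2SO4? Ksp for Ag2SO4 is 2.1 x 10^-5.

Ag2SO4(s) ⇌ 2 Ag^+ + SO4^2-
Ksp = [Ag^+]^2[SO4^2-]
If s mol/L dissolves here, [Ag^+] = 2s, [SO4^2-] = 0.29 + s ≈ 0.29 (common-ion effect: SO4^2- is already 0.29 M).
Ksp ≈ (2s)^2 × 0.29
s = 4.3 × 10^-3 M
Check: s = 4.3 × 10^-3 ≪ 0.29, so the approximation is valid.

4.3 × 10^-3 M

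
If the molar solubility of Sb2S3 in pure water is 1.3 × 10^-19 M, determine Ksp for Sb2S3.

Sb2S3(s) ⇌ 2 Sb^3+(aq) + 3 S^2-(aq)
With molar solubility s: [Sb^3+] = 2s, [S^2-] = 3s.
Ksp = [Sb^3+]^2[S^2-]^3
So Ksp = (2s)^2 × (3s)^3 = 108s^5
Ksp = 108 × (1.3 × 10^-19)^5 = 4.0 x 10^-93

4.0 × 10^-93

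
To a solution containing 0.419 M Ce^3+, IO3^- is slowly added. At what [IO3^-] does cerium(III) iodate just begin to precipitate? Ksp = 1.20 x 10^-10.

Ce(IO3)3(s) <=> Ce^3+ + 3 IO3^-
Ksp = [Ce^3+][IO3^-]^3
Precipitation begins when Q = Ksp. With [Ce^3+] = 0.419 M:
1.20 x 10^-10 = (0.419) × [IO3^-]^3
[IO3^-] = (1.20 x 10^-10 / 4.19 × 10^-1)^(1/3) = 6.59 × 10^-4 M

[IO3^-] ≈ 6.59e-4 M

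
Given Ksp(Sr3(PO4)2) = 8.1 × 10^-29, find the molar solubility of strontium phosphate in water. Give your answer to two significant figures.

Sr3(PO4)2(s) ⇌ 3 Sr^2+ + 2 PO4^3-
Ksp = [Sr^2+]^3[PO4^3-]^2
Let s = molar solubility. Then [Sr^2+] = 3s and [PO4^3-] = 2s.
Ksp = (3s)^3(2s)^2 = 108s^5
Solving, s = (8.1 × 10^-29/108)^(1/5) = 9.4 × 10^-7 M

s ≈ 9.4e-7 M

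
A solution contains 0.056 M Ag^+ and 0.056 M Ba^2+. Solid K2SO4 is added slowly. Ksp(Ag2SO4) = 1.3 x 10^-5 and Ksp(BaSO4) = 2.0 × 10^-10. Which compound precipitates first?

Precipitation of each salt starts when its ion product equals its Ksp.
For Ag2SO4: 1.3 x 10^-5 = (0.056)^2 × [SO4^2-]  ⇒  [SO4^2-] = 4.1 x 10^-3 M.
For BaSO4: 2.0 × 10^-10 = 0.056 × [SO4^2-]  ⇒  [SO4^2-] = 3.6 x 10^-9 M.
The salt with the lower threshold [SO4^2-] precipitates first: BaSO4.

BaSO4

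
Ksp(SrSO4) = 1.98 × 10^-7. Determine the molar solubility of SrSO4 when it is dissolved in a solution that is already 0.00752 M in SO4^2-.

SrSO4(s) ⇌ Sr^2+ + SO4^2-
Ksp = [Sr^2+][SO4^2-]
Let s = moles of SrSO4 that dissolve per litre. [Sr^2+] = s, [SO4^2-] = 0.00752 + s ≈ 0.00752 (since the SO4^2- already present dominates).
Ksp ≈ s × 0.00752
s = 2.63 × 10^-5 M
Check: s = 2.6 × 10^-5 ≪ 0.00752, so the approximation is valid.

s ≈ 2.63e-5 M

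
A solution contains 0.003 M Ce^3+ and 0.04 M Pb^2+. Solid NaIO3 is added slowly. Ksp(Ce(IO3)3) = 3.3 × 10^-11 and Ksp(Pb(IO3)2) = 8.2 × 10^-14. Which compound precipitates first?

Pb(IO3)2

Each salt begins to precipitate when Q = Ksp, i.e. when [IO3^-] reaches its threshold.
For Ce(IO3)3: 3.3 × 10^-11 = 0.003 × [IO3^-]^3  ⇒  [IO3^-] = 2.2 × 10^-3 M.
For Pb(IO3)2: 8.2 × 10^-14 = 0.04 × [IO3^-]^2  ⇒  [IO3^-] = 1.4 × 10^-6 M.
The salt with the lower threshold [IO3^-] precipitates first: Pb(IO3)2.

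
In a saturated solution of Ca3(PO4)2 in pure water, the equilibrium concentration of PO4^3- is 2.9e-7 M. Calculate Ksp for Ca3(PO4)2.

Ca3(PO4)2(s) ⇌ 3 Ca^2+(aq) + 2 PO4^3-(aq)
Stoichiometry gives [Ca^2+] = (3/2)[PO4^3-] = 4.35 × 10^-7 M.
Ksp = [Ca^2+]^3[PO4^3-]^2
Ksp = (4.35 × 10^-7)^3 × (2.9 × 10^-7)^2 = 6.9 × 10^-33

Ksp = 6.9 x 10^-33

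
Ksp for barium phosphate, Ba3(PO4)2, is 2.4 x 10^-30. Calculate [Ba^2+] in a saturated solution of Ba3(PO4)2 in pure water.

[Ba^2+] = 1.4 × 10^-6 M

Ba3(PO4)2(s) ⇌ 3 Ba^2+(aq) + 2 PO4^3-(aq)
Ksp = [Ba^2+]^3[PO4^3-]^2
If s mol/L of Ba3(PO4)2 dissolves, [Ba^2+] = 3s and [PO4^3-] = 2s.
Ksp = (3s)^3(2s)^2 = 108s^5
s^5 = 2.4 x 10^-30 / 108, so s = 4.67 x 10^-7 M
[Ba^2+] = 3s = 1.4 × 10^-6 M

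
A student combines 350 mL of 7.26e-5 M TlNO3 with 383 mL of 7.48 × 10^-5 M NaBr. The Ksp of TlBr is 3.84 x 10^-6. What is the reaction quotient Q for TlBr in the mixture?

Total volume = 350 + 383 = 733 mL.
[Tl^+] = 7.26 × 10^-5 × (350/733) = 3.467 × 10^-5 M
[Br^-] = 7.48 × 10^-5 × (383/733) = 3.908 x 10^-5 M
TlBr(s) <=> Tl^+ + Br^-, so Q = [Tl^+][Br^-]
Q = (3.467 x 10^-5)(3.908 × 10^-5) = 1.35 × 10^-9
Q < Ksp, so no precipitate of TlBr forms.

1.35 × 10^-9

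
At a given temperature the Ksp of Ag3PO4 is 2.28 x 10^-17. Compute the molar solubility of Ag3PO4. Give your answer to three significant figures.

Ag3PO4(s) <=> 3 Ag^+(aq) + PO4^3-(aq)
Ksp = [Ag^+]^3[PO4^3-]
Let s = molar solubility. Then [Ag^+] = 3s and [PO4^3-] = s.
Ksp = (3s)^3s = 27s^4
s^4 = 2.28 x 10^-17 / 27, so s = 3.03 × 10^-5 M

s = 3.03 x 10^-5 M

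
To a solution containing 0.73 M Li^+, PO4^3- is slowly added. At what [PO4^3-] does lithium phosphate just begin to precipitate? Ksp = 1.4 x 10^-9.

Li3PO4(s) <=> 3 Li^+(aq) + PO4^3-(aq)
Ksp = [Li^+]^3[PO4^3-]
Precipitation begins when Q = Ksp. With [Li^+] = 0.73 M:
1.4 x 10^-9 = (0.73)^3 × [PO4^3-]
[PO4^3-] = (1.4 x 10^-9 / 3.89 x 10^-1) = 3.6 × 10^-9 M

[PO4^3-] ≈ 3.6e-9 M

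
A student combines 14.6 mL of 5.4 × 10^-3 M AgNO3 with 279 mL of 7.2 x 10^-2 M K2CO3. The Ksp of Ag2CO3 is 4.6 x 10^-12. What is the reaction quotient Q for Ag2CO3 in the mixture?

4.9e-9

Total volume = 14.6 + 279 = 293.6 mL.
[Ag^+] = 5.4 x 10^-3 × (14.6/293.6) = 2.69 × 10^-4 M
[CO3^2-] = 7.2 × 10^-2 × (279/293.6) = 6.84 × 10^-2 M
Ag2CO3(s) ⇌ 2 Ag^+ + CO3^2-, so Q = [Ag^+]^2[CO3^2-]
Q = (2.69 x 10^-4)^2(6.84 x 10^-2) = 4.9 x 10^-9
Q > Ksp, so Ag2CO3 will precipitate.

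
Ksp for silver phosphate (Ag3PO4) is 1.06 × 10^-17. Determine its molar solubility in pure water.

Ag3PO4(s) ⇌ 3 Ag^+ + PO4^3-
Ksp = [Ag^+]^3[PO4^3-]
If s mol/L of Ag3PO4 dissolves, [Ag^+] = 3s and [PO4^3-] = s.
So Ksp = (3s)^3 × s = 27s^4
s = (1.06 × 10^-17 / 27)^(1/4) = 2.50 × 10^-5 M

s = 2.50 x 10^-5 M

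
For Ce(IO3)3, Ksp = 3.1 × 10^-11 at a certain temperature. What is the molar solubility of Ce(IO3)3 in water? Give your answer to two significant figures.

Ce(IO3)3(s) ⇌ Ce^3+(aq) + 3 IO3^-(aq)
Ksp = [Ce^3+][IO3^-]^3
With molar solubility s: [Ce^3+] = s, [IO3^-] = 3s.
Ksp = s(3s)^3 = 27s^4
Solving, s = (3.1 × 10^-11/27)^(1/4) = 1.0 × 10^-3 M

s = 1.0 x 10^-3 M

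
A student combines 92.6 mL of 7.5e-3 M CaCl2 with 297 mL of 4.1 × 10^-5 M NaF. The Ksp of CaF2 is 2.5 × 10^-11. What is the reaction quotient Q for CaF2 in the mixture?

1.7e-12

Total volume = 92.6 + 297 = 389.6 mL.
[Ca^2+] = 7.5 × 10^-3 × (92.6/389.6) = 1.78 × 10^-3 M
[F^-] = 4.1 x 10^-5 × (297/389.6) = 3.13 x 10^-5 M
CaF2(s) <=> Ca^2+(aq) + 2 F^-(aq), so Q = [Ca^2+][F^-]^2
Q = (1.78 × 10^-3)(3.13 x 10^-5)^2 = 1.7 × 10^-12
Q < Ksp, so no precipitate of CaF2 forms.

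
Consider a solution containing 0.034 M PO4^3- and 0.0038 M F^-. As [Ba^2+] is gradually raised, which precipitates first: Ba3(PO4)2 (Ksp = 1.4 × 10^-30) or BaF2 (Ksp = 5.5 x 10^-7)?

Ba3(PO4)2

Each salt begins to precipitate when Q = Ksp, i.e. when [Ba^2+] reaches its threshold.
For Ba3(PO4)2: 1.4 × 10^-30 = (0.034)^2 × [Ba^2+]^3  ⇒  [Ba^2+] = 1.1 x 10^-9 M.
For BaF2: 5.5 x 10^-7 = (0.0038)^2 × [Ba^2+]  ⇒  [Ba^2+] = 3.8 × 10^-2 M.
The salt with the lower threshold [Ba^2+] precipitates first: Ba3(PO4)2.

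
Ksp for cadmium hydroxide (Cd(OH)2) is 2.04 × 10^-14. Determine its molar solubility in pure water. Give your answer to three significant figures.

Cd(OH)2(s) ⇌ Cd^2+ + 2 OH^-
Ksp = [Cd^2+][OH^-]^2
With molar solubility s: [Cd^2+] = s, [OH^-] = 2s.
So Ksp = s × (2s)^2 = 4s^3
s^3 = 2.04 × 10^-14 / 4, so s = 1.72 × 10^-5 M

s ≈ 1.72 × 10^-5 M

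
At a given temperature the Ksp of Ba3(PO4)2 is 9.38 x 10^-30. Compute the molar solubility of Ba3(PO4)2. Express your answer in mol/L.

s = 6.13e-7 M

Ba3(PO4)2(s) ⇌ 3 Ba^2+ + 2 PO4^3-
Ksp = [Ba^2+]^3[PO4^3-]^2
With molar solubility s: [Ba^2+] = 3s, [PO4^3-] = 2s.
Substituting: Ksp = (3s)^3(2s)^2 = 108s^5
s = (9.38 x 10^-30 / 108)^(1/5) = 6.13 × 10^-7 M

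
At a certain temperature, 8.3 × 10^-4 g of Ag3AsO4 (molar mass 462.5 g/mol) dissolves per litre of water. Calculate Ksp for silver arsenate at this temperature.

Molar solubility s = (8.3 × 10^-4 g/L) / (462.5 g/mol) = 1.79 × 10^-6 M.
Ag3AsO4(s) ⇌ 3 Ag^+ + AsO4^3-
With molar solubility s: [Ag^+] = 3s, [AsO4^3-] = s.
Ksp = [Ag^+]^3[AsO4^3-]
Ksp = (3s)^3s = 27s^4
Ksp = 27 × (1.79 x 10^-6)^4 = 2.8 × 10^-22

Ksp = 2.8 × 10^-22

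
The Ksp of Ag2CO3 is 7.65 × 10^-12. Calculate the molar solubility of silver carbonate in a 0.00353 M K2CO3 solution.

s ≈ 2.33e-5 M

Ag2CO3(s) <=> 2 Ag^+(aq) + CO3^2-(aq)
Ksp = [Ag^+]^2[CO3^2-]
If s mol/L dissolves here, [Ag^+] = 2s, [CO3^2-] = 0.00353 + s ≈ 0.00353 (Ksp is small, so little additional dissolves).
Ksp ≈ (2s)^2 × 0.00353
s = 2.33 × 10^-5 M
Check: s = 2.3 x 10^-5 ≪ 0.00353, so the approximation is valid.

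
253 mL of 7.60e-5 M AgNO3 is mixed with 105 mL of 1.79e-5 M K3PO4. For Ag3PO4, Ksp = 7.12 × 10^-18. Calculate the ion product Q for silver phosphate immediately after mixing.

Q ≈ 8.13 x 10^-19

Total volume = 253 + 105 = 358 mL.
[Ag^+] = 7.60 × 10^-5 × (253/358) = 5.371 × 10^-5 M
[PO4^3-] = 1.79 x 10^-5 × (105/358) = 5.250 x 10^-6 M
Ag3PO4(s) ⇌ 3 Ag^+ + PO4^3-, so Q = [Ag^+]^3[PO4^3-]
Q = (5.371 × 10^-5)^3(5.250 × 10^-6) = 8.13 x 10^-19
Q < Ksp, so no precipitate of Ag3PO4 forms.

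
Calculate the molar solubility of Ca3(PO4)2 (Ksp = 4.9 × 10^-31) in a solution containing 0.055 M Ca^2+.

Ca3(PO4)2(s) ⇌ 3 Ca^2+(aq) + 2 PO4^3-(aq)
Ksp = [Ca^2+]^3[PO4^3-]^2
Let s = moles of Ca3(PO4)2 that dissolve per litre. [Ca^2+] = 0.055 + 3s ≈ 0.055, [PO4^3-] = 2s (common-ion effect: Ca^2+ is already 0.055 M).
Ksp ≈ (0.055)^3 × (2s)^2
s = 2.7 × 10^-14 M
Check: 3s = 8.1 x 10^-14 ≪ 0.055, so the approximation is valid.

s ≈ 2.7 x 10^-14 M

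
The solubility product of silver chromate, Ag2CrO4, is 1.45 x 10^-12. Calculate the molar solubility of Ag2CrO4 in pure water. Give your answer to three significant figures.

s = 7.13 × 10^-5 M

Ag2CrO4(s) ⇌ 2 Ag^+ + CrO4^2-
Ksp = [Ag^+]^2[CrO4^2-]
With molar solubility s: [Ag^+] = 2s, [CrO4^2-] = s.
Substituting: Ksp = (2s)^2s = 4s^3
s = (1.45 x 10^-12 / 4)^(1/3) = 7.13 x 10^-5 M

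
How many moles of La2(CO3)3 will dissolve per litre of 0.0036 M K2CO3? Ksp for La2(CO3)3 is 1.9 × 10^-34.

La2(CO3)3(s) ⇌ 2 La^3+ + 3 CO3^2-
Ksp = [La^3+]^2[CO3^2-]^3
Let s = moles of La2(CO3)3 that dissolve per litre. [La^3+] = 2s, [CO3^2-] = 0.0036 + 3s ≈ 0.0036 (since CO3^2- from K2CO3 dominates).
Ksp ≈ (2s)^2 × (0.0036)^3
s = 3.2 x 10^-14 M
Check: 3s = 9.6 × 10^-14 ≪ 0.0036, so the approximation is valid.

s = 3.2 x 10^-14 M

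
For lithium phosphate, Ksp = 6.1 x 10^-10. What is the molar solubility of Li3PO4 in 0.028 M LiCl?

s ≈ 2.8e-5 M

Li3PO4(s) ⇌ 3 Li^+(aq) + PO4^3-(aq)
Ksp = [Li^+]^3[PO4^3-]
Let s = moles of Li3PO4 that dissolve per litre. [Li^+] = 0.028 + 3s ≈ 0.028, [PO4^3-] = s (Ksp is small, so little additional dissolves).
Ksp ≈ (0.028)^3 × s
s = 2.8 × 10^-5 M
Check: 3s = 8.3 × 10^-5 ≪ 0.028, so the approximation is valid.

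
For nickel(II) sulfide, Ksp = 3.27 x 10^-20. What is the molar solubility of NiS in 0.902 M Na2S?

NiS(s) <=> Ni^2+(aq) + S^2-(aq)
Ksp = [Ni^2+][S^2-]
Let s = moles of NiS that dissolve per litre. [Ni^2+] = s, [S^2-] = 0.902 + s ≈ 0.902 (common-ion effect: S^2- is already 0.902 M).
Ksp ≈ s × 0.902
s = 3.63 x 10^-20 M
Check: s = 3.6 × 10^-20 ≪ 0.902, so the approximation is valid.

3.63 × 10^-20 M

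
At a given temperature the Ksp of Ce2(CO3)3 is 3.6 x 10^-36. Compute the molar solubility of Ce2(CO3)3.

Ce2(CO3)3(s) ⇌ 2 Ce^3+(aq) + 3 CO3^2-(aq)
Ksp = [Ce^3+]^2[CO3^2-]^3
With molar solubility s: [Ce^3+] = 2s, [CO3^2-] = 3s.
So Ksp = (2s)^2 × (3s)^3 = 108s^5
s^5 = 3.6 x 10^-36 / 108, so s = 3.2 x 10^-8 M

s = 3.2 × 10^-8 M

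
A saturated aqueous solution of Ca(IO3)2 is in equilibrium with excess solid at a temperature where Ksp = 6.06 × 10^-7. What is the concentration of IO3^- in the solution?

1.07 × 10^-2 M

Ca(IO3)2(s) ⇌ Ca^2+ + 2 IO3^-
Ksp = [Ca^2+][IO3^-]^2
With molar solubility s: [Ca^2+] = s, [IO3^-] = 2s.
Substituting: Ksp = s(2s)^2 = 4s^3
Solving, s = (6.06 × 10^-7/4)^(1/3) = 5.331 x 10^-3 M
[IO3^-] = 2s = 1.07 x 10^-2 M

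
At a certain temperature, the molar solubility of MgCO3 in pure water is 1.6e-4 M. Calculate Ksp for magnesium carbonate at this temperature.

MgCO3(s) ⇌ Mg^2+(aq) + CO3^2-(aq)
For each mole of MgCO3 that dissolves: [Mg^2+] = s, [CO3^2-] = s.
Ksp = [Mg^2+][CO3^2-]
Ksp = s^2
With s = 1.6 × 10^-4: Ksp = 2.6 × 10^-8

2.6 × 10^-8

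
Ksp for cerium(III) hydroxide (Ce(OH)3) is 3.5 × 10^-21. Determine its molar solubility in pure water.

s = 3.4 × 10^-6 M

Ce(OH)3(s) ⇌ Ce^3+(aq) + 3 OH^-(aq)
Ksp = [Ce^3+][OH^-]^3
Let s = molar solubility. Then [Ce^3+] = s and [OH^-] = 3s.
Ksp = s(3s)^3 = 27s^4
s = (3.5 × 10^-21 / 27)^(1/4) = 3.4 × 10^-6 M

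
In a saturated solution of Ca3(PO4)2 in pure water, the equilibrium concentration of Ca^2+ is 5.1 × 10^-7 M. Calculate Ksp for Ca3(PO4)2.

Ca3(PO4)2(s) ⇌ 3 Ca^2+(aq) + 2 PO4^3-(aq)
Stoichiometry gives [PO4^3-] = (2/3)[Ca^2+] = 3.40 × 10^-7 M.
Ksp = [Ca^2+]^3[PO4^3-]^2
Ksp = (5.1 × 10^-7)^3 × (3.40 × 10^-7)^2 = 1.5 × 10^-32

1.5e-32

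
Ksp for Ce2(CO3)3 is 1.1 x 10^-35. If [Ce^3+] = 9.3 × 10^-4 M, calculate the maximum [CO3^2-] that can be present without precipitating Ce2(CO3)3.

Ce2(CO3)3(s) <=> 2 Ce^3+(aq) + 3 CO3^2-(aq)
Ksp = [Ce^3+]^2[CO3^2-]^3
Precipitation begins when Q = Ksp. With [Ce^3+] = 9.3 × 10^-4 M:
1.1 x 10^-35 = (9.3 × 10^-4)^2 × [CO3^2-]^3
[CO3^2-] = (1.1 x 10^-35 / 8.65 × 10^-7)^(1/3) = 2.3 x 10^-10 M

[CO3^2-] = 2.3e-10 M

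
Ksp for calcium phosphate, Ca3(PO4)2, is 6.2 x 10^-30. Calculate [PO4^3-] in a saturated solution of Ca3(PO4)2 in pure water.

Ca3(PO4)2(s) ⇌ 3 Ca^2+(aq) + 2 PO4^3-(aq)
Ksp = [Ca^2+]^3[PO4^3-]^2
With molar solubility s: [Ca^2+] = 3s, [PO4^3-] = 2s.
So Ksp = (3s)^3 × (2s)^2 = 108s^5
Solving, s = (6.2 x 10^-30/108)^(1/5) = 5.65 × 10^-7 M
[PO4^3-] = 2s = 1.1 × 10^-6 M

[PO4^3-] = 1.1e-6 M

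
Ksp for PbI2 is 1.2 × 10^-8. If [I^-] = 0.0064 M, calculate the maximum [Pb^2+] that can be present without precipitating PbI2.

PbI2(s) ⇌ Pb^2+(aq) + 2 I^-(aq)
Ksp = [Pb^2+][I^-]^2
Precipitation begins when Q = Ksp. With [I^-] = 0.0064 M:
1.2 × 10^-8 = (0.0064)^2 × [Pb^2+]
[Pb^2+] = (1.2 × 10^-8 / 4.10 × 10^-5) = 2.9 × 10^-4 M

2.9e-4 M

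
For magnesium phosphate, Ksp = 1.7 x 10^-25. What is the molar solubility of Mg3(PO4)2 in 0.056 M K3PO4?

s = 1.3 × 10^-8 M

Mg3(PO4)2(s) ⇌ 3 Mg^2+(aq) + 2 PO4^3-(aq)
Ksp = [Mg^2+]^3[PO4^3-]^2
Let s = moles of Mg3(PO4)2 that dissolve per litre. [Mg^2+] = 3s, [PO4^3-] = 0.056 + 2s ≈ 0.056 (common-ion effect: PO4^3- is already 0.056 M).
Ksp ≈ (3s)^3 × (0.056)^2
s = 1.3 x 10^-8 M
Check: 2s = 2.5 × 10^-8 ≪ 0.056, so the approximation is valid.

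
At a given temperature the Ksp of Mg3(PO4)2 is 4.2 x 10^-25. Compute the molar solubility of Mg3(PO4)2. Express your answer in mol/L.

5.2 x 10^-6 M

Mg3(PO4)2(s) <=> 3 Mg^2+(aq) + 2 PO4^3-(aq)
Ksp = [Mg^2+]^3[PO4^3-]^2
With molar solubility s: [Mg^2+] = 3s, [PO4^3-] = 2s.
Ksp = (3s)^3(2s)^2 = 108s^5
Solving, s = (4.2 x 10^-25/108)^(1/5) = 5.2 × 10^-6 M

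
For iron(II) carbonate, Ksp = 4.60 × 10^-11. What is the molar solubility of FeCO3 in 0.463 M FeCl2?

FeCO3(s) ⇌ Fe^2+(aq) + CO3^2-(aq)
Ksp = [Fe^2+][CO3^2-]
Let s be the molar solubility in this solution. [Fe^2+] = 0.463 + s ≈ 0.463, [CO3^2-] = s (Ksp is small, so little additional dissolves).
Ksp ≈ 0.463 × s
s = 9.94 × 10^-11 M
Check: s = 9.9 x 10^-11 ≪ 0.463, so the approximation is valid.

9.94e-11 M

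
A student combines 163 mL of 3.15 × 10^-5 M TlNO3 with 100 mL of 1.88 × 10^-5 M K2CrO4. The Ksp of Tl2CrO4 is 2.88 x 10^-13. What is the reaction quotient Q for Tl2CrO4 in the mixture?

Total volume = 163 + 100 = 263 mL.
[Tl^+] = 3.15 x 10^-5 × (163/263) = 1.952 × 10^-5 M
[CrO4^2-] = 1.88 × 10^-5 × (100/263) = 7.148 × 10^-6 M
Tl2CrO4(s) <=> 2 Tl^+(aq) + CrO4^2-(aq), so Q = [Tl^+]^2[CrO4^2-]
Q = (1.952 × 10^-5)^2(7.148 × 10^-6) = 2.72 × 10^-15
Q < Ksp, so no precipitate of Tl2CrO4 forms.

Q = 2.72e-15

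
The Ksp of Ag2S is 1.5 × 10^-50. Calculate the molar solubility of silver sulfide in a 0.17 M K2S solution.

1.5 × 10^-25 M

Ag2S(s) <=> 2 Ag^+ + S^2-
Ksp = [Ag^+]^2[S^2-]
Let s = moles of Ag2S that dissolve per litre. [Ag^+] = 2s, [S^2-] = 0.17 + s ≈ 0.17 (Ksp is small, so little additional dissolves).
Ksp ≈ (2s)^2 × 0.17
s = 1.5 × 10^-25 M
Check: s = 1.5 × 10^-25 ≪ 0.17, so the approximation is valid.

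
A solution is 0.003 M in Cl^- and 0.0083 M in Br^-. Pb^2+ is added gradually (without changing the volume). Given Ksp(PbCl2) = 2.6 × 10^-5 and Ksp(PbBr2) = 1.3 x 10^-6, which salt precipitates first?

Each salt begins to precipitate when Q = Ksp, i.e. when [Pb^2+] reaches its threshold.
For PbCl2: 2.6 × 10^-5 = (0.003)^2 × [Pb^2+]  ⇒  [Pb^2+] = 2.9 M.
For PbBr2: 1.3 x 10^-6 = (0.0083)^2 × [Pb^2+]  ⇒  [Pb^2+] = 1.9 × 10^-2 M.
The salt with the lower threshold [Pb^2+] precipitates first: PbBr2.

PbBr2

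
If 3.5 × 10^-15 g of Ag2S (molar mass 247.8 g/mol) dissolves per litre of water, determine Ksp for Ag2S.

Ksp = 1.1 × 10^-50

Molar solubility s = (3.5 × 10^-15 g/L) / (247.8 g/mol) = 1.41 x 10^-17 M.
Ag2S(s) ⇌ 2 Ag^+ + S^2-
For each mole of Ag2S that dissolves: [Ag^+] = 2s, [S^2-] = s.
Ksp = [Ag^+]^2[S^2-]
Substituting: Ksp = (2s)^2s = 4s^3
With s = 1.41 × 10^-17: Ksp = 1.1 × 10^-50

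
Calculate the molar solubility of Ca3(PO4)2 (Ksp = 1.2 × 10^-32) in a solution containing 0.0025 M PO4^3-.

Ca3(PO4)2(s) <=> 3 Ca^2+(aq) + 2 PO4^3-(aq)
Ksp = [Ca^2+]^3[PO4^3-]^2
If s mol/L dissolves here, [Ca^2+] = 3s, [PO4^3-] = 0.0025 + 2s ≈ 0.0025 (common-ion effect: PO4^3- is already 0.0025 M).
Ksp ≈ (3s)^3 × (0.0025)^2
s = 4.1 × 10^-10 M
Check: 2s = 8.3 × 10^-10 ≪ 0.0025, so the approximation is valid.

s = 4.1 x 10^-10 M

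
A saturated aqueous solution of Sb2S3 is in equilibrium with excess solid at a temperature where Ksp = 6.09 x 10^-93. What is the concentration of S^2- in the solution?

Sb2S3(s) ⇌ 2 Sb^3+(aq) + 3 S^2-(aq)
Ksp = [Sb^3+]^2[S^2-]^3
If s mol/L of Sb2S3 dissolves, [Sb^3+] = 2s and [S^2-] = 3s.
So Ksp = (2s)^2 × (3s)^3 = 108s^5
s = (6.09 x 10^-93 / 108)^(1/5) = 1.413 × 10^-19 M
[S^2-] = 3s = 4.24 x 10^-19 M

[S^2-] ≈ 4.24e-19 M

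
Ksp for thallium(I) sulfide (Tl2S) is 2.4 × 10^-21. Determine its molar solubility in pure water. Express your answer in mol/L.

Tl2S(s) ⇌ 2 Tl^+ + S^2-
Ksp = [Tl^+]^2[S^2-]
With molar solubility s: [Tl^+] = 2s, [S^2-] = s.
Substituting: Ksp = (2s)^2s = 4s^3
s^3 = 2.4 × 10^-21 / 4, so s = 8.4 × 10^-8 M

s = 8.4 x 10^-8 M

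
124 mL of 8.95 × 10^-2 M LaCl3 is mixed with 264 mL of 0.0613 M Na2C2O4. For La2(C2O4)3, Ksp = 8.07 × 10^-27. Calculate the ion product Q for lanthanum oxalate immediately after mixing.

Q = 5.94 × 10^-8

Total volume = 124 + 264 = 388 mL.
[La^3+] = 8.95 × 10^-2 × (124/388) = 2.860 x 10^-2 M
[C2O4^2-] = 6.13 × 10^-2 × (264/388) = 4.171 x 10^-2 M
La2(C2O4)3(s) <=> 2 La^3+(aq) + 3 C2O4^2-(aq), so Q = [La^3+]^2[C2O4^2-]^3
Q = (2.860 × 10^-2)^2(4.171 × 10^-2)^3 = 5.94 × 10^-8
Q > Ksp, so La2(C2O4)3 will precipitate.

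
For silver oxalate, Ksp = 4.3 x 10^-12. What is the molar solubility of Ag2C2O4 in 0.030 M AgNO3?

Ag2C2O4(s) <=> 2 Ag^+ + C2O4^2-
Ksp = [Ag^+]^2[C2O4^2-]
Let s = moles of Ag2C2O4 that dissolve per litre. [Ag^+] = 0.030 + 2s ≈ 0.030, [C2O4^2-] = s (since Ag^+ from AgNO3 dominates).
Ksp ≈ (0.030)^2 × s
s = 4.8 × 10^-9 M
Check: 2s = 9.6 x 10^-9 ≪ 0.030, so the approximation is valid.

4.8 x 10^-9 M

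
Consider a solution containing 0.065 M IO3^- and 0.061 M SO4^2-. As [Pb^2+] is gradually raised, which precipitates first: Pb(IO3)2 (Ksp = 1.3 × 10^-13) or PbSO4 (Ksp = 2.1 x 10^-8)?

Each salt begins to precipitate when Q = Ksp, i.e. when [Pb^2+] reaches its threshold.
For Pb(IO3)2: 1.3 × 10^-13 = (0.065)^2 × [Pb^2+]  ⇒  [Pb^2+] = 3.1 x 10^-11 M.
For PbSO4: 2.1 x 10^-8 = 0.061 × [Pb^2+]  ⇒  [Pb^2+] = 3.4 × 10^-7 M.
The salt with the lower threshold [Pb^2+] precipitates first: Pb(IO3)2.

Pb(IO3)2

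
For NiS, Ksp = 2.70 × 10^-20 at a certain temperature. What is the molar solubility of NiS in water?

NiS(s) ⇌ Ni^2+ + S^2-
Ksp = [Ni^2+][S^2-]
For each mole of NiS that dissolves: [Ni^2+] = s, [S^2-] = s.
Ksp = s^2
s = √(2.70 × 10^-20) = 1.64 × 10^-10 M

1.64 × 10^-10 M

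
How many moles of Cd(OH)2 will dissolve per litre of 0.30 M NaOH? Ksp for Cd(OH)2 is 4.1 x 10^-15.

s ≈ 4.6 × 10^-14 M

Cd(OH)2(s) <=> Cd^2+ + 2 OH^-
Ksp = [Cd^2+][OH^-]^2
Let s be the molar solubility in this solution. [Cd^2+] = s, [OH^-] = 0.30 + 2s ≈ 0.30 (since OH^- from NaOH dominates).
Ksp ≈ s × (0.30)^2
s = 4.6 × 10^-14 M
Check: 2s = 9.1 × 10^-14 ≪ 0.30, so the approximation is valid.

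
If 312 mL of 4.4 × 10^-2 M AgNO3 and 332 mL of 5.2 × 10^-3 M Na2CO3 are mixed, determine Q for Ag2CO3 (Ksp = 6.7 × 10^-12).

Total volume = 312 + 332 = 644 mL.
[Ag^+] = 4.4 × 10^-2 × (312/644) = 2.13 x 10^-2 M
[CO3^2-] = 5.2 × 10^-3 × (332/644) = 2.68 × 10^-3 M
Ag2CO3(s) ⇌ 2 Ag^+ + CO3^2-, so Q = [Ag^+]^2[CO3^2-]
Q = (2.13 x 10^-2)^2(2.68 x 10^-3) = 1.2 × 10^-6
Q > Ksp, so Ag2CO3 will precipitate.

Q ≈ 1.2 x 10^-6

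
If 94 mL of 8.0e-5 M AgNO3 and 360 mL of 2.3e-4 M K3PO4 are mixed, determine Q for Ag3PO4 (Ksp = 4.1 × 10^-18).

Total volume = 94 + 360 = 454 mL.
[Ag^+] = 8.0 × 10^-5 × (94/454) = 1.66 × 10^-5 M
[PO4^3-] = 2.3 x 10^-4 × (360/454) = 1.82 x 10^-4 M
Ag3PO4(s) <=> 3 Ag^+(aq) + PO4^3-(aq), so Q = [Ag^+]^3[PO4^3-]
Q = (1.66 × 10^-5)^3(1.82 x 10^-4) = 8.3 × 10^-19
Q < Ksp, so no precipitate of Ag3PO4 forms.

Q = 8.3e-19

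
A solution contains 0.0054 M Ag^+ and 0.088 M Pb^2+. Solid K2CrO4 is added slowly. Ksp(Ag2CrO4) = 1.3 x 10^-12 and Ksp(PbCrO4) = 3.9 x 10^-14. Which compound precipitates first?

Precipitation of each salt starts when its ion product equals its Ksp.
For Ag2CrO4: 1.3 x 10^-12 = (0.0054)^2 × [CrO4^2-]  ⇒  [CrO4^2-] = 4.5 × 10^-8 M.
For PbCrO4: 3.9 x 10^-14 = 0.088 × [CrO4^2-]  ⇒  [CrO4^2-] = 4.4 × 10^-13 M.
The salt with the lower threshold [CrO4^2-] precipitates first: PbCrO4.

PbCrO4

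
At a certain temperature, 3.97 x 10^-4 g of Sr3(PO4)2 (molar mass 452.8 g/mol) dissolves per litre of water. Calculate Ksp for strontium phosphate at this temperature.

5.60 × 10^-29

Molar solubility s = (3.97 × 10^-4 g/L) / (452.8 g/mol) = 8.768 × 10^-7 M.
Sr3(PO4)2(s) ⇌ 3 Sr^2+(aq) + 2 PO4^3-(aq)
If s mol/L of Sr3(PO4)2 dissolves, [Sr^2+] = 3s and [PO4^3-] = 2s.
Ksp = [Sr^2+]^3[PO4^3-]^2
Ksp = (3s)^3(2s)^2 = 108s^5
With s = 8.768 × 10^-7: Ksp = 5.60 × 10^-29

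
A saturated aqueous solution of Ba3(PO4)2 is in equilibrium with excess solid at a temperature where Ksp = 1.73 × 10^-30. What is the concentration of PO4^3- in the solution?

[PO4^3-] = 8.75 × 10^-7 M

Ba3(PO4)2(s) ⇌ 3 Ba^2+(aq) + 2 PO4^3-(aq)
Ksp = [Ba^2+]^3[PO4^3-]^2
If s mol/L of Ba3(PO4)2 dissolves, [Ba^2+] = 3s and [PO4^3-] = 2s.
Ksp = (3s)^3(2s)^2 = 108s^5
Solving, s = (1.73 × 10^-30/108)^(1/5) = 4.374 x 10^-7 M
[PO4^3-] = 2s = 8.75 × 10^-7 M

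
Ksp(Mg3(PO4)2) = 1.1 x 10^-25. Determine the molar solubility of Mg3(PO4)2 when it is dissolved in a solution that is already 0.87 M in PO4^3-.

Mg3(PO4)2(s) <=> 3 Mg^2+ + 2 PO4^3-
Ksp = [Mg^2+]^3[PO4^3-]^2
Let s = moles of Mg3(PO4)2 that dissolve per litre. [Mg^2+] = 3s, [PO4^3-] = 0.87 + 2s ≈ 0.87 (common-ion effect: PO4^3- is already 0.87 M).
Ksp ≈ (3s)^3 × (0.87)^2
s = 1.8 × 10^-9 M
Check: 2s = 3.5 × 10^-9 ≪ 0.87, so the approximation is valid.

1.8 x 10^-9 M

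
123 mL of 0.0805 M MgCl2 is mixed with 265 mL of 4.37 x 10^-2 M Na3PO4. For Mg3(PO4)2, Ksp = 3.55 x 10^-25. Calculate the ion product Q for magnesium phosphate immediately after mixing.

Total volume = 123 + 265 = 388 mL.
[Mg^2+] = 8.05 x 10^-2 × (123/388) = 2.552 × 10^-2 M
[PO4^3-] = 4.37 x 10^-2 × (265/388) = 2.985 x 10^-2 M
Mg3(PO4)2(s) ⇌ 3 Mg^2+ + 2 PO4^3-, so Q = [Mg^2+]^3[PO4^3-]^2
Q = (2.552 × 10^-2)^3(2.985 × 10^-2)^2 = 1.48 x 10^-8
Q > Ksp, so Mg3(PO4)2 will precipitate.

Q ≈ 1.48 x 10^-8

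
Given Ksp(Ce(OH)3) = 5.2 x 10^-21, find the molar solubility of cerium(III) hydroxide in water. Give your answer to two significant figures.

3.7 × 10^-6 M

Ce(OH)3(s) ⇌ Ce^3+(aq) + 3 OH^-(aq)
Ksp = [Ce^3+][OH^-]^3
If s mol/L of Ce(OH)3 dissolves, [Ce^3+] = s and [OH^-] = 3s.
Substituting: Ksp = s(3s)^3 = 27s^4
Solving, s = (5.2 x 10^-21/27)^(1/4) = 3.7 × 10^-6 M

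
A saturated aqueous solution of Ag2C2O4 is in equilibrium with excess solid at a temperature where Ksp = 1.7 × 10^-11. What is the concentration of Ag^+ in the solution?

[Ag^+] ≈ 3.2e-4 M

Ag2C2O4(s) ⇌ 2 Ag^+ + C2O4^2-
Ksp = [Ag^+]^2[C2O4^2-]
If s mol/L of Ag2C2O4 dissolves, [Ag^+] = 2s and [C2O4^2-] = s.
Ksp = (2s)^2s = 4s^3
s = (1.7 × 10^-11 / 4)^(1/3) = 1.62 x 10^-4 M
[Ag^+] = 2s = 3.2 × 10^-4 M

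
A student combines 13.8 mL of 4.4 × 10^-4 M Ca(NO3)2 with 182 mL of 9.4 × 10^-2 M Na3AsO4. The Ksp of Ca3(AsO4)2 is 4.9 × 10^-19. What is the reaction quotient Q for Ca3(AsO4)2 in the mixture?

Total volume = 13.8 + 182 = 195.8 mL.
[Ca^2+] = 4.4 x 10^-4 × (13.8/195.8) = 3.10 × 10^-5 M
[AsO4^3-] = 9.4 × 10^-2 × (182/195.8) = 8.74 x 10^-2 M
Ca3(AsO4)2(s) ⇌ 3 Ca^2+ + 2 AsO4^3-, so Q = [Ca^2+]^3[AsO4^3-]^2
Q = (3.10 × 10^-5)^3(8.74 x 10^-2)^2 = 2.3 × 10^-16
Q > Ksp, so Ca3(AsO4)2 will precipitate.

Q = 2.3 × 10^-16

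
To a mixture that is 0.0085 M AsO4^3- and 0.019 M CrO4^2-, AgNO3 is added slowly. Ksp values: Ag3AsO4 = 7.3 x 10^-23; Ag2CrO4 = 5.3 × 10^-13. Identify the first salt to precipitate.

Ag3AsO4

Each salt begins to precipitate when Q = Ksp, i.e. when [Ag^+] reaches its threshold.
For Ag3AsO4: 7.3 x 10^-23 = 0.0085 × [Ag^+]^3  ⇒  [Ag^+] = 2.0 × 10^-7 M.
For Ag2CrO4: 5.3 × 10^-13 = 0.019 × [Ag^+]^2  ⇒  [Ag^+] = 5.3 × 10^-6 M.
The salt with the lower threshold [Ag^+] precipitates first: Ag3AsO4.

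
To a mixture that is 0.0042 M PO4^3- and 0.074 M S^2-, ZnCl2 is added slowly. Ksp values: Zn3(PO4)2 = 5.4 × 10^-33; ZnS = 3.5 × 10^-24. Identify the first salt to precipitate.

Each salt begins to precipitate when Q = Ksp, i.e. when [Zn^2+] reaches its threshold.
For Zn3(PO4)2: 5.4 × 10^-33 = (0.0042)^2 × [Zn^2+]^3  ⇒  [Zn^2+] = 6.7 × 10^-10 M.
For ZnS: 3.5 × 10^-24 = 0.074 × [Zn^2+]  ⇒  [Zn^2+] = 4.7 × 10^-23 M.
The salt with the lower threshold [Zn^2+] precipitates first: ZnS.

ZnS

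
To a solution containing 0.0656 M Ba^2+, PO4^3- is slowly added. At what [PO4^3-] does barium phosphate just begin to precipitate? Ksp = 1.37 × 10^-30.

[PO4^3-] = 6.97 × 10^-14 M

Ba3(PO4)2(s) ⇌ 3 Ba^2+ + 2 PO4^3-
Ksp = [Ba^2+]^3[PO4^3-]^2
Precipitation begins when Q = Ksp. With [Ba^2+] = 0.0656 M:
1.37 × 10^-30 = (0.0656)^3 × [PO4^3-]^2
[PO4^3-] = (1.37 × 10^-30 / 2.823 × 10^-4)^(1/2) = 6.97 × 10^-14 M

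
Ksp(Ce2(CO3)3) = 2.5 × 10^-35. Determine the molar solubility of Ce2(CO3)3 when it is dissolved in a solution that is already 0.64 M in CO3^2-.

Ce2(CO3)3(s) <=> 2 Ce^3+(aq) + 3 CO3^2-(aq)
Ksp = [Ce^3+]^2[CO3^2-]^3
Let s = moles of Ce2(CO3)3 that dissolve per litre. [Ce^3+] = 2s, [CO3^2-] = 0.64 + 3s ≈ 0.64 (Ksp is small, so little additional dissolves).
Ksp ≈ (2s)^2 × (0.64)^3
s = 4.9 x 10^-18 M
Check: 3s = 1.5 × 10^-17 ≪ 0.64, so the approximation is valid.

4.9e-18 M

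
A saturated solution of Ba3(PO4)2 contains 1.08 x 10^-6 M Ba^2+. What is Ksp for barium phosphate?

Ksp = 6.53e-31

Ba3(PO4)2(s) ⇌ 3 Ba^2+(aq) + 2 PO4^3-(aq)
Stoichiometry gives [PO4^3-] = (2/3)[Ba^2+] = 7.200 × 10^-7 M.
Ksp = [Ba^2+]^3[PO4^3-]^2
Ksp = (1.08 x 10^-6)^3 × (7.200 x 10^-7)^2 = 6.53 x 10^-31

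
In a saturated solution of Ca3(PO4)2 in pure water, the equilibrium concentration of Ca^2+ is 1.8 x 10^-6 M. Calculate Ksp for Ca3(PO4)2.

Ca3(PO4)2(s) ⇌ 3 Ca^2+ + 2 PO4^3-
Stoichiometry gives [PO4^3-] = (2/3)[Ca^2+] = 1.20 × 10^-6 M.
Ksp = [Ca^2+]^3[PO4^3-]^2
Ksp = (1.8 × 10^-6)^3 × (1.20 × 10^-6)^2 = 8.4 x 10^-30

Ksp ≈ 8.4e-30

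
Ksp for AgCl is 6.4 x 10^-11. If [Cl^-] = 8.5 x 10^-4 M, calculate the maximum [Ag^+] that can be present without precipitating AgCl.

7.5 x 10^-8 M

AgCl(s) ⇌ Ag^+(aq) + Cl^-(aq)
Ksp = [Ag^+][Cl^-]
Precipitation begins when Q = Ksp. With [Cl^-] = 8.5 x 10^-4 M:
6.4 x 10^-11 = (8.5 x 10^-4) × [Ag^+]
[Ag^+] = (6.4 x 10^-11 / 8.5 x 10^-4) = 7.5 x 10^-8 M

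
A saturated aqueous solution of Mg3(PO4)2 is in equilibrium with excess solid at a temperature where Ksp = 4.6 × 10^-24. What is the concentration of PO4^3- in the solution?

[PO4^3-] ≈ 1.7 × 10^-5 M

Mg3(PO4)2(s) ⇌ 3 Mg^2+ + 2 PO4^3-
Ksp = [Mg^2+]^3[PO4^3-]^2
If s mol/L of Mg3(PO4)2 dissolves, [Mg^2+] = 3s and [PO4^3-] = 2s.
So Ksp = (3s)^3 × (2s)^2 = 108s^5
s = (4.6 × 10^-24 / 108)^(1/5) = 8.43 × 10^-6 M
[PO4^3-] = 2s = 1.7 x 10^-5 M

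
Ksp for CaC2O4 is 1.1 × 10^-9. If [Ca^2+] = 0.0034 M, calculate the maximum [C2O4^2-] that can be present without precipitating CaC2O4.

[C2O4^2-] = 3.2e-7 M

CaC2O4(s) ⇌ Ca^2+(aq) + C2O4^2-(aq)
Ksp = [Ca^2+][C2O4^2-]
Precipitation begins when Q = Ksp. With [Ca^2+] = 0.0034 M:
1.1 × 10^-9 = (0.0034) × [C2O4^2-]
[C2O4^2-] = (1.1 × 10^-9 / 3.4 × 10^-3) = 3.2 x 10^-7 M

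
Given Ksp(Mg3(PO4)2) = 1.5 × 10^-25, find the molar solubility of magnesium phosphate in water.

Mg3(PO4)2(s) <=> 3 Mg^2+ + 2 PO4^3-
Ksp = [Mg^2+]^3[PO4^3-]^2
If s mol/L of Mg3(PO4)2 dissolves, [Mg^2+] = 3s and [PO4^3-] = 2s.
So Ksp = (3s)^3 × (2s)^2 = 108s^5
s^5 = 1.5 × 10^-25 / 108, so s = 4.3 × 10^-6 M

s = 4.3 x 10^-6 M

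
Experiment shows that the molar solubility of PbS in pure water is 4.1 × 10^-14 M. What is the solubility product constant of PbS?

Ksp ≈ 1.7 x 10^-27

PbS(s) ⇌ Pb^2+(aq) + S^2-(aq)
Let s = molar solubility. Then [Pb^2+] = s and [S^2-] = s.
Ksp = [Pb^2+][S^2-]
Ksp = s^2
With s = 4.1 × 10^-14: Ksp = 1.7 x 10^-27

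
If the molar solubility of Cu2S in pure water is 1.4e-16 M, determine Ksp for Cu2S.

Ksp ≈ 1.1 × 10^-47

Cu2S(s) ⇌ 2 Cu^+(aq) + S^2-(aq)
With molar solubility s: [Cu^+] = 2s, [S^2-] = s.
Ksp = [Cu^+]^2[S^2-]
So Ksp = (2s)^2 × s = 4s^3
Ksp = 4 × (1.4 × 10^-16)^3 = 1.1 x 10^-47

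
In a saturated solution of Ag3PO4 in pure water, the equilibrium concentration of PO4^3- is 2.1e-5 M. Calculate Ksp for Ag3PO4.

5.3e-18

Ag3PO4(s) ⇌ 3 Ag^+(aq) + PO4^3-(aq)
Stoichiometry gives [Ag^+] = (3/1)[PO4^3-] = 6.30 × 10^-5 M.
Ksp = [Ag^+]^3[PO4^3-]
Ksp = (6.30 × 10^-5)^3 × 2.1 × 10^-5 = 5.3 x 10^-18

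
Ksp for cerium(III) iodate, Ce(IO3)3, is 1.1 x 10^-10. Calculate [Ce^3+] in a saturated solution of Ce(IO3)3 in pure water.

[Ce^3+] = 1.4 × 10^-3 M

Ce(IO3)3(s) ⇌ Ce^3+(aq) + 3 IO3^-(aq)
Ksp = [Ce^3+][IO3^-]^3
Let s = molar solubility. Then [Ce^3+] = s and [IO3^-] = 3s.
So Ksp = s × (3s)^3 = 27s^4
s = (1.1 x 10^-10 / 27)^(1/4) = 1.42 × 10^-3 M
[Ce^3+] = s = 1.4 × 10^-3 M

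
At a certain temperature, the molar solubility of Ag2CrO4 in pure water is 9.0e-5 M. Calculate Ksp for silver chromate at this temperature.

Ag2CrO4(s) ⇌ 2 Ag^+(aq) + CrO4^2-(aq)
With molar solubility s: [Ag^+] = 2s, [CrO4^2-] = s.
Ksp = [Ag^+]^2[CrO4^2-]
So Ksp = (2s)^2 × s = 4s^3
With s = 9.0 × 10^-5: Ksp = 2.9 × 10^-12

2.9 x 10^-12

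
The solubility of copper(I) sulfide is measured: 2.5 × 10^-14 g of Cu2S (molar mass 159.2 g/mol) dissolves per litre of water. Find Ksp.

1.5 x 10^-47

Molar solubility s = (2.5 × 10^-14 g/L) / (159.2 g/mol) = 1.57 × 10^-16 M.
Cu2S(s) ⇌ 2 Cu^+ + S^2-
With molar solubility s: [Cu^+] = 2s, [S^2-] = s.
Ksp = [Cu^+]^2[S^2-]
Substituting: Ksp = (2s)^2s = 4s^3
With s = 1.57 × 10^-16: Ksp = 1.5 x 10^-47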